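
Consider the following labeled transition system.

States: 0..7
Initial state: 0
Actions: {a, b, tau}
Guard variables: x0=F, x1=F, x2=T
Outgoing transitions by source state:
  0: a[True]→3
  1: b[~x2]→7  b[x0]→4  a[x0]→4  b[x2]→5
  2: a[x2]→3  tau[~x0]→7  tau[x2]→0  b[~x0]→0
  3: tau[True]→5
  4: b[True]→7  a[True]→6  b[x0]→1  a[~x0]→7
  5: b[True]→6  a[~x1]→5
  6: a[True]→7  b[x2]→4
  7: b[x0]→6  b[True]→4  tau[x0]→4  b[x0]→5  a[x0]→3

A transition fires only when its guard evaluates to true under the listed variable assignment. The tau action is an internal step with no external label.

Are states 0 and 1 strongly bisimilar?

Answer: NOT BISIMILAR

Trace:
Refine partition for ~:
  π0 = {{0,1,2,3,4,5,6,7}}
  π1 = {{0},{1,7},{2},{3},{4,5,6}}
  π2 = {{0},{1,7},{2},{3},{4},{5},{6}}
  π3 = {{0},{1},{2},{3},{4},{5},{6},{7}}
stable after 4 split(s): 8 block(s)
[0]={0}  [1]={1}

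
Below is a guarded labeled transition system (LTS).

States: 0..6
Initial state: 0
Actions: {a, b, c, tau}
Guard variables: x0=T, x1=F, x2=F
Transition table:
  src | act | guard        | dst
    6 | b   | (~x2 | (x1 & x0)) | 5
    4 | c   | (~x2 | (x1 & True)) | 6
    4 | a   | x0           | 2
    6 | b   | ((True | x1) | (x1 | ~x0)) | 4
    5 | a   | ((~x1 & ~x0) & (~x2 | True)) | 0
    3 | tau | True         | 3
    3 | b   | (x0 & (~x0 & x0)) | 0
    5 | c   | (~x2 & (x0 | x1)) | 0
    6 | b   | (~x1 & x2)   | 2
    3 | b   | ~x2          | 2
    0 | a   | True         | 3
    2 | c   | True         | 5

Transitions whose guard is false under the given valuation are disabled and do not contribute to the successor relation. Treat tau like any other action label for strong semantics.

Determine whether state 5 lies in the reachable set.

Answer: REACHABLE

Trace:
After dropping false guards: 9 live edges.
depth 0: {0}
depth 1: {3}  now seen {0,3}
depth 2: {2}  now seen {0,2,3}
depth 3: {5}  now seen {0,2,3,5}
R = {0,2,3,5}
witness 5: a·b·c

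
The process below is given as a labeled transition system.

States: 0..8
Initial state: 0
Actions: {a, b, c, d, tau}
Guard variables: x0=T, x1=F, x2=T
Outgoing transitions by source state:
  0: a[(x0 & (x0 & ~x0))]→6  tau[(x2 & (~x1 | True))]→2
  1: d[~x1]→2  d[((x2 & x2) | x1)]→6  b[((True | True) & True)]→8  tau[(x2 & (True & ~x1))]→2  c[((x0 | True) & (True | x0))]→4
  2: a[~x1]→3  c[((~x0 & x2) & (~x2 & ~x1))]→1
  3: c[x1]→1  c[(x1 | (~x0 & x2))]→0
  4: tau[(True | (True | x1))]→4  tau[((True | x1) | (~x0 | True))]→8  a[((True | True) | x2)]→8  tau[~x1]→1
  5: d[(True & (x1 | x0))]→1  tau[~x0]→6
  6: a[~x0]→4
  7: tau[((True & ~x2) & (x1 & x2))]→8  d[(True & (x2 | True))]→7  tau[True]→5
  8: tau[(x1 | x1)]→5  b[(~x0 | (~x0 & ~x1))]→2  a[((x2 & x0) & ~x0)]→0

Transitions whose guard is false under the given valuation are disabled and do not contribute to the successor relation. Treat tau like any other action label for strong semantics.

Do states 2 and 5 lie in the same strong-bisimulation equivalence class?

Bisimulation quotient by refinement:
  P[0] = {{0,1,2,3,4,5,6,7,8}}
  P[1] = {{0},{1},{2},{3,6,8},{4},{5},{7}}
7 equivalence class(es) (converged in 2)
[2]={2}  [5]={5}

Answer: NOT BISIMILAR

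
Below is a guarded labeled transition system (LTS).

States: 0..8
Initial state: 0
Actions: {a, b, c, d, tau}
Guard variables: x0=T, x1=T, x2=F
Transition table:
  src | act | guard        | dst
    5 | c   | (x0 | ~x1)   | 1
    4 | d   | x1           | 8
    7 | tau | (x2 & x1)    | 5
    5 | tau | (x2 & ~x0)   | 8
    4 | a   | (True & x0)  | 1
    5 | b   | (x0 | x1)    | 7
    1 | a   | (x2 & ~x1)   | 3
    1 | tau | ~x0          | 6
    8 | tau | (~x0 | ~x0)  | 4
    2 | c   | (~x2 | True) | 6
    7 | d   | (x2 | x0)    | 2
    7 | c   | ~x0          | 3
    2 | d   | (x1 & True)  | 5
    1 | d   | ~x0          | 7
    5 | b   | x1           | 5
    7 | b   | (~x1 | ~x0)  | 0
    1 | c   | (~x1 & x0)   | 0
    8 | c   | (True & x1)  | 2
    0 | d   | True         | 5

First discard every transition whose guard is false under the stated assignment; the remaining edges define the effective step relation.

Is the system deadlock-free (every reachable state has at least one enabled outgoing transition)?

Answer: DEADLOCK at state 1

Analysis:
R = {0,1,2,5,6,7}
  0: d→5  [deg 1]
  1: ∅  [deadlock]
  2: c→6  d→5  [deg 2]
  5: b→5  b→7  c→1  [deg 3]
  6: ∅  [deadlock]
  7: d→2  [deg 1]
witness 1: d·c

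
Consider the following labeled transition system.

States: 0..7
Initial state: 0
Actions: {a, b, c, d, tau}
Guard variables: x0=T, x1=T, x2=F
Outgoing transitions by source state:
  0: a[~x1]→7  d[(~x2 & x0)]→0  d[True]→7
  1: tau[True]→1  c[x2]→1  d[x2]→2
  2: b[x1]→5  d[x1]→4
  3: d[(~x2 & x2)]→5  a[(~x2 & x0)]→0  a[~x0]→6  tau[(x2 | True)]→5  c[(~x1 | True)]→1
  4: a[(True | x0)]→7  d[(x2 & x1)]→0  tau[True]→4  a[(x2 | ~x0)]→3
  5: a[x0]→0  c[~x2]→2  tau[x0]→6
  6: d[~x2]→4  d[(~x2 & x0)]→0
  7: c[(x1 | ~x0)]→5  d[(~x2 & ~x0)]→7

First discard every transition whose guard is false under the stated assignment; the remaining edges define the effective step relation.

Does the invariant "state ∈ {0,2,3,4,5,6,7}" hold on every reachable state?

Answer: INVARIANT HOLDS

Trace:
Inv-set: {0,2,3,4,5,6,7}
Reach set: {0,2,4,5,6,7}
  0: ✓
  2: ✓
  4: ✓
  5: ✓
  6: ✓
  7: ✓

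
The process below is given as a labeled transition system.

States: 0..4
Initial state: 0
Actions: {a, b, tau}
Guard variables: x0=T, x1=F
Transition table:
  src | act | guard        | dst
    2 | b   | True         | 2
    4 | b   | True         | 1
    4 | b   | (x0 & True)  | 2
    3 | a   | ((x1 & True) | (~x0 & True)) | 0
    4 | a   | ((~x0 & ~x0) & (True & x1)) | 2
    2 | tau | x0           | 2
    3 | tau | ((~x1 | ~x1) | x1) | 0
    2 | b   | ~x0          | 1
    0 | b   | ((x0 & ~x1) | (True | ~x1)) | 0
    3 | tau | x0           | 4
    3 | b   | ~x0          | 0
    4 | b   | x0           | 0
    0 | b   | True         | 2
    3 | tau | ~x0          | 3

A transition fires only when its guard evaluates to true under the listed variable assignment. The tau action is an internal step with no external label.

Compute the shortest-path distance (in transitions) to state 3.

Answer: UNREACHABLE

Trace:
BFS to 3:
  Layer 0: {0}
  Layer 1: {2}
3 never appears.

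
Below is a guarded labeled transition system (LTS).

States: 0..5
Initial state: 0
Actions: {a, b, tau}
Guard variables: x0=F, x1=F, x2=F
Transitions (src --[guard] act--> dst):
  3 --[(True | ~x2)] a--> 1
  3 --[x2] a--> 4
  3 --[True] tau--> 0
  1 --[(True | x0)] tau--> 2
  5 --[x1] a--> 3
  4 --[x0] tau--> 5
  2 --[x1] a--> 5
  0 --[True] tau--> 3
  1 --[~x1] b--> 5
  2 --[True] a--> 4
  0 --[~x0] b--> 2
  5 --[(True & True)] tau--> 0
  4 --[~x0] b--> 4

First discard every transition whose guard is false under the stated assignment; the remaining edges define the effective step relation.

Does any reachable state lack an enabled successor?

R = {0,1,2,3,4,5}
  0: b→2  tau→3  [2 out]
  1: b→5  tau→2  [2 out]
  2: a→4  [1 out]
  3: a→1  tau→0  [2 out]
  4: b→4  [1 out]
  5: tau→0  [1 out]

Answer: DEADLOCK-FREE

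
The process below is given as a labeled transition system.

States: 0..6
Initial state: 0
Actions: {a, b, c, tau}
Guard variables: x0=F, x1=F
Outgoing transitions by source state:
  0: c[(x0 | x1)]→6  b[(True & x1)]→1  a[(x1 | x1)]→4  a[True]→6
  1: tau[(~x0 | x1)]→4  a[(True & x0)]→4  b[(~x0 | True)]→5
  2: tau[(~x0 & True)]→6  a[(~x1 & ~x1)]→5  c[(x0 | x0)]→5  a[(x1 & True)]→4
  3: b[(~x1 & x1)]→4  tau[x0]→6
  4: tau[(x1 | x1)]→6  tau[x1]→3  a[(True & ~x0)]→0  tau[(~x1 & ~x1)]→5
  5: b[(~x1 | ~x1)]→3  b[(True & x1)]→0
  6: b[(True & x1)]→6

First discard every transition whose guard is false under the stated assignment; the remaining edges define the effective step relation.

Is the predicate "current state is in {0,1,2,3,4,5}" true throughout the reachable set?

Answer: INVARIANT VIOLATED at state 6

Trace:
Safe = {0,1,2,3,4,5}
Reachable = {0,6}
  0: ✓
  6: outside
counterexample path to 6: a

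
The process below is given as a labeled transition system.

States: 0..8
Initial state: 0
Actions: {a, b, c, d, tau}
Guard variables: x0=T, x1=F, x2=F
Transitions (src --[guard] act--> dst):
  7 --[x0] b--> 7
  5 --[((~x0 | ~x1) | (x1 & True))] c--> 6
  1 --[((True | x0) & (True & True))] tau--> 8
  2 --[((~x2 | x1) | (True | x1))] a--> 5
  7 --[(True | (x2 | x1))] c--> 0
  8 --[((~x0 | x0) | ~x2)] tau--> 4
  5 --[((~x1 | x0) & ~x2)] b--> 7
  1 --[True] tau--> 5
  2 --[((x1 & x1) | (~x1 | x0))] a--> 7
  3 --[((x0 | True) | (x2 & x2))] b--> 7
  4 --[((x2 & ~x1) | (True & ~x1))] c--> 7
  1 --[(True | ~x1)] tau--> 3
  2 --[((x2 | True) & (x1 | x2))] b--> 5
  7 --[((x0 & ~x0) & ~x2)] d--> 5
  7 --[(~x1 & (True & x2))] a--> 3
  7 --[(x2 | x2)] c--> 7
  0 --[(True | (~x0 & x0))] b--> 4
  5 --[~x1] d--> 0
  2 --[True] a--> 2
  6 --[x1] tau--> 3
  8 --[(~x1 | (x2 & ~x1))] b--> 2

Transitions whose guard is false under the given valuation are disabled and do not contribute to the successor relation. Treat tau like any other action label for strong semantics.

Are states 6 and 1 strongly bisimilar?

Refine partition for ~:
  P[0] = {{0,1,2,3,4,5,6,7,8}}
  P[1] = {{0,3},{1},{2},{4},{5},{6},{7},{8}}
  P[2] = {{0},{1},{2},{3},{4},{5},{6},{7},{8}}
Fixed point at round 3; 9 class(es).
class of 6: {6}; class of 1: {1}

Answer: NOT BISIMILAR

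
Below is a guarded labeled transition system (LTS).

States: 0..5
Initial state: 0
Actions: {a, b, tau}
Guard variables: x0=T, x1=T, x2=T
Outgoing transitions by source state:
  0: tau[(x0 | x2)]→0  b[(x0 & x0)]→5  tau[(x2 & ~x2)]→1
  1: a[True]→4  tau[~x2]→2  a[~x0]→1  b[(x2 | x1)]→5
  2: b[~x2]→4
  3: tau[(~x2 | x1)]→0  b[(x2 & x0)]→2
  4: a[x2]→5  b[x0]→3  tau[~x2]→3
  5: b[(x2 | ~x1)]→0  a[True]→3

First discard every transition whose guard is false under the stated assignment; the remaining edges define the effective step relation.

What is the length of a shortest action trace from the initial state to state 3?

Breadth-first toward 3:
  Layer 0: {0}
  Layer 1: {5}
  Layer 2: {3}
3 enters at depth 2; path b·a

Answer: 2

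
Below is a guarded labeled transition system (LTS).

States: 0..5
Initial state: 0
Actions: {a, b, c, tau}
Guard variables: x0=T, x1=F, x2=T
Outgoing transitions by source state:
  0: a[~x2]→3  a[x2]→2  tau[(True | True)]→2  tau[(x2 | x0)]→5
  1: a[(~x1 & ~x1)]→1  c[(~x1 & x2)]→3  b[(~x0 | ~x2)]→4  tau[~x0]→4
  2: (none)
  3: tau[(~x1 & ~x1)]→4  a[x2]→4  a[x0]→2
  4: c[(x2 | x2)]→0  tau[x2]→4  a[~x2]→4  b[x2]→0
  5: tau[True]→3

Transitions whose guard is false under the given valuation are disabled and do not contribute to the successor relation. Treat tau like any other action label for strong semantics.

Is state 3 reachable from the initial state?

Answer: REACHABLE

Analysis:
After dropping false guards: 12 live edges.
Layer 0: {0}
Layer 1: {2,5}  now seen {0,2,5}
Layer 2: {3}  now seen {0,2,3,5}
Layer 3: {4}  now seen {0,2,3,4,5}
Reachable = {0,2,3,4,5}
trace reaching 3: tau·tau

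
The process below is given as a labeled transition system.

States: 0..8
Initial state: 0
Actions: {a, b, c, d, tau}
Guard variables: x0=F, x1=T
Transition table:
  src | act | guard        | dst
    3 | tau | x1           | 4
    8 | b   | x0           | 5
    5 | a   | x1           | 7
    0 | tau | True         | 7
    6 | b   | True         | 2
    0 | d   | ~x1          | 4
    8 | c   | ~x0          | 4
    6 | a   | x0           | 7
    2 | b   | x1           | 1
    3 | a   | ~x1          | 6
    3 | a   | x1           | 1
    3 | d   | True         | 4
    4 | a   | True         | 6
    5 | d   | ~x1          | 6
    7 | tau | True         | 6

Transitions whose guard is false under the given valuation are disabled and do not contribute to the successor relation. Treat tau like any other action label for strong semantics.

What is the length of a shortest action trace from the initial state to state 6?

Breadth-first toward 6:
  depth 0: {0}
  depth 1: {7}
  depth 2: {6}
6 enters at depth 2; path tau·tau

Answer: 2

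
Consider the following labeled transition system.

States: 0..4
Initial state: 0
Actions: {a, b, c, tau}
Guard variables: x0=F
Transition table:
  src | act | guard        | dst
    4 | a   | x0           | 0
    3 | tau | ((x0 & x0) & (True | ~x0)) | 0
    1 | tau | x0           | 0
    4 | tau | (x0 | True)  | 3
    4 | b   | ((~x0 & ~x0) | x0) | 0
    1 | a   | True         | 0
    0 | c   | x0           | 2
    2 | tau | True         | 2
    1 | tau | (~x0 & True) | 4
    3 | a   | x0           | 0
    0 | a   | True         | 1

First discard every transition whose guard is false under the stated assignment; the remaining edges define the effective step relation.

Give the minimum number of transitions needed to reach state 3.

BFS to 3:
  L0 = {0}
  L1 = {1}
  L2 = {4}
  L3 = {3}
depth(3)=3, e.g. a·tau·tau

Answer: 3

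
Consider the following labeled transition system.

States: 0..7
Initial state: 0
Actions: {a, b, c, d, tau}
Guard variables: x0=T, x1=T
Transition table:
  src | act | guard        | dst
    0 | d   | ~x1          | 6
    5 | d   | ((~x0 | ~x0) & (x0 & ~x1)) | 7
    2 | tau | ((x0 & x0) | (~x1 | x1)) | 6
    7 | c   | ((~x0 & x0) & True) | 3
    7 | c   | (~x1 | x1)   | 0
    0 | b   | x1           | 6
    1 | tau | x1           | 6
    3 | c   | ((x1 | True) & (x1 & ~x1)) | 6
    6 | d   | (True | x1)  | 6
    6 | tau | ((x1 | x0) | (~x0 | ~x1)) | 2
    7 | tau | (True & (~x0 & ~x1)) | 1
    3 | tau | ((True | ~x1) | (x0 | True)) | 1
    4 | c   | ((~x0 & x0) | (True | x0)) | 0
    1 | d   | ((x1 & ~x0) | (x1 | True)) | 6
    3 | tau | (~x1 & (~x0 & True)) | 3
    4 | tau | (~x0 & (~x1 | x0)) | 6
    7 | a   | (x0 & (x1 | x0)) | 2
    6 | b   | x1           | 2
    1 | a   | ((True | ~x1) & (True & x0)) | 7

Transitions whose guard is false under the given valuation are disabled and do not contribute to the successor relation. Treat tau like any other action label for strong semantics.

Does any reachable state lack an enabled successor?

Answer: DEADLOCK-FREE

Analysis:
R = {0,2,6}
  0: b→6  [1 exit(s)]
  2: tau→6  [1 exit(s)]
  6: b→2  d→6  tau→2  [3 exit(s)]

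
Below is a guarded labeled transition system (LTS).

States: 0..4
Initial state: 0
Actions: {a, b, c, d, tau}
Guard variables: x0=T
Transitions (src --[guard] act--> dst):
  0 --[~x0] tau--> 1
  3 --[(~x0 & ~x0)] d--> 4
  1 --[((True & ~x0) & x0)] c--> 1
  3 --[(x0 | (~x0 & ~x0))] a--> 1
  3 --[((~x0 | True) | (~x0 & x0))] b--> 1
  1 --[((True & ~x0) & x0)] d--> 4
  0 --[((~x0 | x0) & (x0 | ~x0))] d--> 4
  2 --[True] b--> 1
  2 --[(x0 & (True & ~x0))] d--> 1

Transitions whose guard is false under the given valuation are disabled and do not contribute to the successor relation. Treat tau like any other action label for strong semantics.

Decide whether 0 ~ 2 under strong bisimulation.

Answer: NOT BISIMILAR

Working:
Compute ~ classes (split until stable):
  round 0: {{0,1,2,3,4}}
  round 1: {{0},{1,4},{2},{3}}
Fixed point at round 2; 4 class(es).
0∈{0}, 2∈{2}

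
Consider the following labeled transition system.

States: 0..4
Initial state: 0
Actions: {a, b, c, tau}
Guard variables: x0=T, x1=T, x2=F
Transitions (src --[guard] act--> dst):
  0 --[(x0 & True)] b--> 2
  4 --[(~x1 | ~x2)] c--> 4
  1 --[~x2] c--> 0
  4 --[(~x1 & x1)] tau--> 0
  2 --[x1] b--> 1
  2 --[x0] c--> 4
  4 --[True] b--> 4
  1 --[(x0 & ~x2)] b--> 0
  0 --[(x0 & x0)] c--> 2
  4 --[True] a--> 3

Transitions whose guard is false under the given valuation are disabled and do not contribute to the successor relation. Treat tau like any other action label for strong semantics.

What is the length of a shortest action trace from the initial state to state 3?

BFS to 3:
  Layer 0: {0}
  Layer 1: {2}
  Layer 2: {1,4}
  Layer 3: {3}
depth(3)=3, e.g. b·c·a

Answer: 3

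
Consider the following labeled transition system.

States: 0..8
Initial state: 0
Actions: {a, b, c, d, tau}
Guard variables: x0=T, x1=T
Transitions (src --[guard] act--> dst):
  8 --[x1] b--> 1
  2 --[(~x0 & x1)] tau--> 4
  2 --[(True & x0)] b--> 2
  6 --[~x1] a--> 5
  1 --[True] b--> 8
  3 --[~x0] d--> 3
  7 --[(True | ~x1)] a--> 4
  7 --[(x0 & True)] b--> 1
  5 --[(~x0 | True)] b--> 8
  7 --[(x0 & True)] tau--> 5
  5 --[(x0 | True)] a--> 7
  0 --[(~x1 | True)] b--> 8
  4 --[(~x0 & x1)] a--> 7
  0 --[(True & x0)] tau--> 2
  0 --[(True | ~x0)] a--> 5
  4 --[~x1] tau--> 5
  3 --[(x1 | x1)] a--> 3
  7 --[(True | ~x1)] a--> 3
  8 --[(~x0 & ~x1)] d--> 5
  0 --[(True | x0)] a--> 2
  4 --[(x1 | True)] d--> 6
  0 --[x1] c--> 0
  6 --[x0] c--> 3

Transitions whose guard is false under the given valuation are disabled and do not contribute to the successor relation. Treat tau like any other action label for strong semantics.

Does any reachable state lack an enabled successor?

Answer: DEADLOCK-FREE

Analysis:
Reachable = {0,1,2,3,4,5,6,7,8}
  0: a→2  a→5  b→8  c→0  tau→2  [5 out]
  1: b→8  [1 out]
  2: b→2  [1 out]
  3: a→3  [1 out]
  4: d→6  [1 out]
  5: a→7  b→8  [2 out]
  6: c→3  [1 out]
  7: a→3  a→4  b→1  tau→5  [4 out]
  8: b→1  [1 out]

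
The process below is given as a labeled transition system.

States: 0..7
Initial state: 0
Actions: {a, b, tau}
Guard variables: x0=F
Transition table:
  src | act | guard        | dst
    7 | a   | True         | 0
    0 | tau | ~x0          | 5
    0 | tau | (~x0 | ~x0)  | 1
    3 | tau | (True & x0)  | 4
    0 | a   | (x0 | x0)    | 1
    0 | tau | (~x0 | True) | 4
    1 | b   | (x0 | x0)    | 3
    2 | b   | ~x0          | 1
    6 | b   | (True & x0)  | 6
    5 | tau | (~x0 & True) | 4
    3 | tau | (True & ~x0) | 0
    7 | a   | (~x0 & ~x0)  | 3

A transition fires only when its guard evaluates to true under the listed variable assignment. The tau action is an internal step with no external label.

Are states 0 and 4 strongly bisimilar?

Compute ~ classes (split until stable):
  π0 = {{0,1,2,3,4,5,6,7}}
  π1 = {{0,3,5},{1,4,6},{2},{7}}
  π2 = {{0},{1,4,6},{2},{3},{5},{7}}
Fixed point at round 3; 6 class(es).
0∈{0}, 4∈{1,4,6}

Answer: NOT BISIMILAR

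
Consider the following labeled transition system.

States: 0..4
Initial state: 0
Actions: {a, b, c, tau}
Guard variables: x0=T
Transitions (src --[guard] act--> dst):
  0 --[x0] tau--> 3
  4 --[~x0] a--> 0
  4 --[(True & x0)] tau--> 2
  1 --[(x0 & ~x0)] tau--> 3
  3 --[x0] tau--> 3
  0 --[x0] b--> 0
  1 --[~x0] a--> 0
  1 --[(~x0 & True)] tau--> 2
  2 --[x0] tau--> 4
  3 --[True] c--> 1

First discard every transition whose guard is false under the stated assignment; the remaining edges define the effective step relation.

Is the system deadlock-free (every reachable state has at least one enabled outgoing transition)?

Answer: DEADLOCK at state 1

Analysis:
Reachable = {0,1,3}
  0: b→0  tau→3  [2 out]
  1: ∅  [STUCK]
  3: c→1  tau→3  [2 out]
Path to 1: tau·c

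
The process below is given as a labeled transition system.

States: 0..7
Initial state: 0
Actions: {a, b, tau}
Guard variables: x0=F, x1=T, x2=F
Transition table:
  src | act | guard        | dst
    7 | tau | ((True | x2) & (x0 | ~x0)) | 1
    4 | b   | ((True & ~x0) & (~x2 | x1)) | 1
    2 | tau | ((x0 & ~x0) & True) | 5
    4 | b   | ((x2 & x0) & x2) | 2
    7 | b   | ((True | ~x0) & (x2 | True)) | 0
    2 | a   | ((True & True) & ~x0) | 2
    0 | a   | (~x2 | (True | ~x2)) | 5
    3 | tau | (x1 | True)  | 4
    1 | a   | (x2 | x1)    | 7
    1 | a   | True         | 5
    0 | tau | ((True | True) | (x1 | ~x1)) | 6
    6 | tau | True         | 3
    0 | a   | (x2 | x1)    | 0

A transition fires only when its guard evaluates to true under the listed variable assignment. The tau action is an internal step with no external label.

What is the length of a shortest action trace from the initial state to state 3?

Answer: 2

Analysis:
BFS to 3:
  L0 = {0}
  L1 = {5,6}
  L2 = {3}
3 enters at depth 2; path tau·tau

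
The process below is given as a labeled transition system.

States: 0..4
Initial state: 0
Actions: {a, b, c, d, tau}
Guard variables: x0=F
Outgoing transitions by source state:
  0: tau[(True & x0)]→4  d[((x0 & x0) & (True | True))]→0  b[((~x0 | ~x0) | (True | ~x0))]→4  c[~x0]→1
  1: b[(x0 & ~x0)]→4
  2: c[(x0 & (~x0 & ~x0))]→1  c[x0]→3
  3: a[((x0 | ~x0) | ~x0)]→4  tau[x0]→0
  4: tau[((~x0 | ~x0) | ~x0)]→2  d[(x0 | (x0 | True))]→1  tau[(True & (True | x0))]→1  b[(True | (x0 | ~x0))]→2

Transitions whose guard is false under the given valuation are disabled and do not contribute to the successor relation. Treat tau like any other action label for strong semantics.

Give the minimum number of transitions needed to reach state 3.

Answer: UNREACHABLE

Analysis:
BFS to 3:
  L0 = {0}
  L1 = {1,4}
  L2 = {2}
3 never appears.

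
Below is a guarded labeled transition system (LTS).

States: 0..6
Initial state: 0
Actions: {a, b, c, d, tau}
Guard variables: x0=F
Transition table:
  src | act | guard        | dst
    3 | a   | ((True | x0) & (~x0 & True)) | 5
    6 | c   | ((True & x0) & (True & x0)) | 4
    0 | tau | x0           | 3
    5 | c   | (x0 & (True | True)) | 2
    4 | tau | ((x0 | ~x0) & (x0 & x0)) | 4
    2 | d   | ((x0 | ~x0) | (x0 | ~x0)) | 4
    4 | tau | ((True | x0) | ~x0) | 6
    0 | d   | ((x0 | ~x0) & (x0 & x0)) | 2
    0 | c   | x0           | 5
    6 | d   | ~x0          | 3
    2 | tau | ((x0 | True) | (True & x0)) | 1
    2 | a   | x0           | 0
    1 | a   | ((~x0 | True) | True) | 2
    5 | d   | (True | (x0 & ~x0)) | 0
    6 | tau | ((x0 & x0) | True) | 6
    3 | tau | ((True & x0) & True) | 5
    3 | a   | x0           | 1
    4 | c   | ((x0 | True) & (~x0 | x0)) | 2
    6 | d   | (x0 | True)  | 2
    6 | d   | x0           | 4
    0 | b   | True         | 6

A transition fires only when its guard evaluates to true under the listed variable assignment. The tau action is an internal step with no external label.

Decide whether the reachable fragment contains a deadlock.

Reach set: {0,1,2,3,4,5,6}
  0: b→6  [deg 1]
  1: a→2  [deg 1]
  2: d→4  tau→1  [deg 2]
  3: a→5  [deg 1]
  4: c→2  tau→6  [deg 2]
  5: d→0  [deg 1]
  6: d→2  d→3  tau→6  [deg 3]

Answer: DEADLOCK-FREE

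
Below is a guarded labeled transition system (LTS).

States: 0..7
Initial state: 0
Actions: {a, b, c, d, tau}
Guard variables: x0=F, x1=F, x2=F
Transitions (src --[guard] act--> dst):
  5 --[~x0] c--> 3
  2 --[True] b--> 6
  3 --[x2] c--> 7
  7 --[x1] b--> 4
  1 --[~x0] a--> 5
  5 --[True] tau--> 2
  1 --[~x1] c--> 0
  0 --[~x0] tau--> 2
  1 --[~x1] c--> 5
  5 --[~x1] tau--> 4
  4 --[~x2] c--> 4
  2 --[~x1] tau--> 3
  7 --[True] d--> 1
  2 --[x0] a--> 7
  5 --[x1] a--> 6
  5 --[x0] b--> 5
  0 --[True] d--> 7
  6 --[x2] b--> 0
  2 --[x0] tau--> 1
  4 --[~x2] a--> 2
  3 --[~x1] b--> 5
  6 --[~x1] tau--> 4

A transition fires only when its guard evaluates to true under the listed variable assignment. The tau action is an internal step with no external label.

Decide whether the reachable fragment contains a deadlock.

Reach set: {0,1,2,3,4,5,6,7}
  0: d→7  tau→2  [deg 2]
  1: a→5  c→0  c→5  [deg 3]
  2: b→6  tau→3  [deg 2]
  3: b→5  [deg 1]
  4: a→2  c→4  [deg 2]
  5: c→3  tau→2  tau→4  [deg 3]
  6: tau→4  [deg 1]
  7: d→1  [deg 1]

Answer: DEADLOCK-FREE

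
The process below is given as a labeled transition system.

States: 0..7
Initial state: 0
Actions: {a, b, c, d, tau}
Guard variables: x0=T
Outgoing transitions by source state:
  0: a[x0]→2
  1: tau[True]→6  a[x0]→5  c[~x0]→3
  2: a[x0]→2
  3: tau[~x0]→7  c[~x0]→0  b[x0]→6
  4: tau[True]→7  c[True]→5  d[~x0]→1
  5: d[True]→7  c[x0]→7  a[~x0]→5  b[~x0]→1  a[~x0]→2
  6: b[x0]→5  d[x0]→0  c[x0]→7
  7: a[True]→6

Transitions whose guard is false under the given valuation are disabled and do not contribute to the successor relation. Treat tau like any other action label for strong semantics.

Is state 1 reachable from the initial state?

After dropping false guards: 13 live edges.
Layer 0: {0}
Layer 1: {2}  now seen {0,2}
Reachable = {0,2}

Answer: UNREACHABLE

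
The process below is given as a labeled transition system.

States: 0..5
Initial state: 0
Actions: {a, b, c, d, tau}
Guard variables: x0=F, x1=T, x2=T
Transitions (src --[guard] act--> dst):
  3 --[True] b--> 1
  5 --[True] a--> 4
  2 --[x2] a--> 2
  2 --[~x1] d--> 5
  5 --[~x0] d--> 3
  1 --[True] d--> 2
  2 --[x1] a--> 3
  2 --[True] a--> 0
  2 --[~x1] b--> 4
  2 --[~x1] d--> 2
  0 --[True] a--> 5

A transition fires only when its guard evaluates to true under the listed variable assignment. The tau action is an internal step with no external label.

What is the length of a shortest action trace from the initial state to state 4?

BFS to 4:
  Layer 0: {0}
  Layer 1: {5}
  Layer 2: {3,4}
depth(4)=2, e.g. a·a

Answer: 2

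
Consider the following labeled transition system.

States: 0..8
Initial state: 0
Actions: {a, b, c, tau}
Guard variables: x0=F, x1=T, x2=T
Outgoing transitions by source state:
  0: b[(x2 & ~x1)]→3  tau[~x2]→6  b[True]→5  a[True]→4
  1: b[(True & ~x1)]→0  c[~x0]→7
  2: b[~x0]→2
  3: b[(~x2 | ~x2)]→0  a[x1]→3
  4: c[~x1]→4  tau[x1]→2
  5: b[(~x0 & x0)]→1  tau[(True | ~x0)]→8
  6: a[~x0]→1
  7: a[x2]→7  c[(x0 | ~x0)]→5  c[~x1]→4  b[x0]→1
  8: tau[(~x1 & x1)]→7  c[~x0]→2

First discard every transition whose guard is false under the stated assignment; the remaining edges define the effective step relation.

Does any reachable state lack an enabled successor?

Answer: DEADLOCK-FREE

Trace:
Reach set: {0,2,4,5,8}
  0: a→4  b→5  [2 out]
  2: b→2  [1 out]
  4: tau→2  [1 out]
  5: tau→8  [1 out]
  8: c→2  [1 out]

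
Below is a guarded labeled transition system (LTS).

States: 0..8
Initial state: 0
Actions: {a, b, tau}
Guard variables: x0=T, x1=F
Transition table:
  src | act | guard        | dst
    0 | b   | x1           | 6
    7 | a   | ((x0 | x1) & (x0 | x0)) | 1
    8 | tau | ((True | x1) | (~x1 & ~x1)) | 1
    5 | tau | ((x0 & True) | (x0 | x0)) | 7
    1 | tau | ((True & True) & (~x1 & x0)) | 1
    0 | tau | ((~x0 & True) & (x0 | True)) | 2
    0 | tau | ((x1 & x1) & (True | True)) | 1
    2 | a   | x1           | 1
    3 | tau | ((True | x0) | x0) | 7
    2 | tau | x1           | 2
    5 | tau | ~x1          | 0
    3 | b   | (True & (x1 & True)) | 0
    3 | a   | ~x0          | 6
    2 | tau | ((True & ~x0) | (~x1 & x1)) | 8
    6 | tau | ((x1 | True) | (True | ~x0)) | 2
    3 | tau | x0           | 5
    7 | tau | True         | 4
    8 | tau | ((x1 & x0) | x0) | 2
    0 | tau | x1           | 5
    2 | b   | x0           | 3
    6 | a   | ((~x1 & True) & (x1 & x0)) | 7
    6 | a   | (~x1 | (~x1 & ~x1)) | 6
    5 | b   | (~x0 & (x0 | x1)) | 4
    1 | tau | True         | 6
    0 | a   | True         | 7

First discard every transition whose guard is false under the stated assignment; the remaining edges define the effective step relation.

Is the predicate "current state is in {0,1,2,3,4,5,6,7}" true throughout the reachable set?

Answer: INVARIANT HOLDS

Analysis:
Allowed set {0,1,2,3,4,5,6,7}
Reachable = {0,1,2,3,4,5,6,7}
  0: safe
  1: safe
  2: safe
  3: safe
  4: safe
  5: safe
  6: safe
  7: safe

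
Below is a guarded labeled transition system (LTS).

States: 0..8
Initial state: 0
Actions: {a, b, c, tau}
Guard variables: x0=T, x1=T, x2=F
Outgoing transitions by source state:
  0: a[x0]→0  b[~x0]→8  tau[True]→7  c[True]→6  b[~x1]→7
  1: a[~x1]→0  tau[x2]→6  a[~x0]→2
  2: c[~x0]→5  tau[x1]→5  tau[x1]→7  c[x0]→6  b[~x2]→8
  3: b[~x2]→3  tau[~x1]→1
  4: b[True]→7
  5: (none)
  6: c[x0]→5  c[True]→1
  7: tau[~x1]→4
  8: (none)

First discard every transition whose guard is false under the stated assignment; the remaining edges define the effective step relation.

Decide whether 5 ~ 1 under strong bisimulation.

Answer: BISIMILAR

Trace:
Compute ~ classes (split until stable):
  round 0: {{0,1,2,3,4,5,6,7,8}}
  round 1: {{0},{1,5,7,8},{2},{3,4},{6}}
  round 2: {{0},{1,5,7,8},{2},{3},{4},{6}}
stable after 3 split(s): 6 block(s)
class of 5: {1,5,7,8}; class of 1: {1,5,7,8}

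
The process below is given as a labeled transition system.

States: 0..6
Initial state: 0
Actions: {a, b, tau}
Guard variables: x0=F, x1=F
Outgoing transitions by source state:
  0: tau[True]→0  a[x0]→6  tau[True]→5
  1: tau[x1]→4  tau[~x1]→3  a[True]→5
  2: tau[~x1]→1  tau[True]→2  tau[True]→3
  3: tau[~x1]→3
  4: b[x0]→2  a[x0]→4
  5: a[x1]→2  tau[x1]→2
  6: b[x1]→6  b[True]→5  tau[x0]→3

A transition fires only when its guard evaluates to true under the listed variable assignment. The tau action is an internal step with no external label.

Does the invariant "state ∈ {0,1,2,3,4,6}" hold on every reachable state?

Answer: INVARIANT VIOLATED at state 5

Trace:
Allowed set {0,1,2,3,4,6}
Reach set: {0,5}
  0: ✓
  5: outside
witness against invariant: tau → 5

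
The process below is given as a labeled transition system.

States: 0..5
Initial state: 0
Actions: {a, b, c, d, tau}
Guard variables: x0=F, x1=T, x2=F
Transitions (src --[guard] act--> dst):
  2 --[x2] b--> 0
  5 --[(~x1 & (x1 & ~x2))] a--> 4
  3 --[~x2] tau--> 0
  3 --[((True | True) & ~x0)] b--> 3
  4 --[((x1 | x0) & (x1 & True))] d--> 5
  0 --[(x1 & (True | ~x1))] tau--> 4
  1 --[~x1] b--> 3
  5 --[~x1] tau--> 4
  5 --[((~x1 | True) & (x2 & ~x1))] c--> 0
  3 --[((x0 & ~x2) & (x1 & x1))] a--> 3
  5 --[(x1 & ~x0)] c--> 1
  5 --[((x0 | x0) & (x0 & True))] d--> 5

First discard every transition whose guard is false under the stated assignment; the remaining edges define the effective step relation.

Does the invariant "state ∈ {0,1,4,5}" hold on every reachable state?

Answer: INVARIANT HOLDS

Analysis:
Inv-set: {0,1,4,5}
Reachable = {0,1,4,5}
  0: safe
  1: safe
  4: safe
  5: safe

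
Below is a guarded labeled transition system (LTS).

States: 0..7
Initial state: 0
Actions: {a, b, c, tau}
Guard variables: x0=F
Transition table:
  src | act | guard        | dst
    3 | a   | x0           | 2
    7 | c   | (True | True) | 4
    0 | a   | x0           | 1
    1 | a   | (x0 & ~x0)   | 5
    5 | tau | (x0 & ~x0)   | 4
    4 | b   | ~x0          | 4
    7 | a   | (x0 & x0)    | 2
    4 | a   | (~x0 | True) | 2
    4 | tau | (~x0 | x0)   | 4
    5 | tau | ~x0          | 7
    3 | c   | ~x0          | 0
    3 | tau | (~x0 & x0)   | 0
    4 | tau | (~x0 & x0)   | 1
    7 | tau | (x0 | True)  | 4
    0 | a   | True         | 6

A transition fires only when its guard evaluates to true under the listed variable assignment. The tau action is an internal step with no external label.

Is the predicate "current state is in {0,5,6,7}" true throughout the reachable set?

Allowed set {0,5,6,7}
Reachable = {0,6}
  0: ✓
  6: ✓

Answer: INVARIANT HOLDS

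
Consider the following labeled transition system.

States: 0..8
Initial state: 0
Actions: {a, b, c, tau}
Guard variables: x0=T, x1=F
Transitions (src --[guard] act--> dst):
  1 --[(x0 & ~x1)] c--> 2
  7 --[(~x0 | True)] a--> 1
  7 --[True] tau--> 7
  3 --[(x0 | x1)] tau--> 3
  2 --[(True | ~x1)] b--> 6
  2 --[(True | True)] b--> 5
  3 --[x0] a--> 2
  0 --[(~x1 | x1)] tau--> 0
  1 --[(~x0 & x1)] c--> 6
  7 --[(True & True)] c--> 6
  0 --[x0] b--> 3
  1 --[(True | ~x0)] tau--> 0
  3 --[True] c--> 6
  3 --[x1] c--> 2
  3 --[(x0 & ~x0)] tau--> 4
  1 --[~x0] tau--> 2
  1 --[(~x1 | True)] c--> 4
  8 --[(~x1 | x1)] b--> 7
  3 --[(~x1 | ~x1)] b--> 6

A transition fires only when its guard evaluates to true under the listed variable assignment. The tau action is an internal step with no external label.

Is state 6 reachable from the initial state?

Answer: REACHABLE

Working:
Guard filter leaves 15 enabled edge(s).
Layer 0: {0}
Layer 1: {3}  cumulative {0,3}
Layer 2: {2,6}  cumulative {0,2,3,6}
Layer 3: {5}  cumulative {0,2,3,5,6}
Reach set: {0,2,3,5,6}
witness 6: b·c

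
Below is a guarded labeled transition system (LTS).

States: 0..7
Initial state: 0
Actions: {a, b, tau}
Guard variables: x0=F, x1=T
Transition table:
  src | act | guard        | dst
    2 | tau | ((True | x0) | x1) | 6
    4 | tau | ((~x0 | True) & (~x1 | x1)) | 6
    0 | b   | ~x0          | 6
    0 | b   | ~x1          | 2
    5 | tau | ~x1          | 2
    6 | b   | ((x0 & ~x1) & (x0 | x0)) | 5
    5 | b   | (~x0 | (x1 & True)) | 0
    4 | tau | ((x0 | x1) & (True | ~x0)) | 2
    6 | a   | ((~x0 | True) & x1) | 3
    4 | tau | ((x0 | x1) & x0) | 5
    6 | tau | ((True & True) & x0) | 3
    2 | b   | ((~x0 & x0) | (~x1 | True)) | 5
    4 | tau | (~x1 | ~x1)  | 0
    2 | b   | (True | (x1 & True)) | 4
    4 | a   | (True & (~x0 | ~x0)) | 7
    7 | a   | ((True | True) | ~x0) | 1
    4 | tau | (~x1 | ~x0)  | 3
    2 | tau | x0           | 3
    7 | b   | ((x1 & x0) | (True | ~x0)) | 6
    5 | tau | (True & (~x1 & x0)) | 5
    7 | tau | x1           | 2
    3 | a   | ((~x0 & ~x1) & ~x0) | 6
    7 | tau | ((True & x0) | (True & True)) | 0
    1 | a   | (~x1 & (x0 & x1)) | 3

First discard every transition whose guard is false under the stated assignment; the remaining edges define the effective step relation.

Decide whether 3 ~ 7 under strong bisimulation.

Answer: NOT BISIMILAR

Analysis:
Bisimulation quotient by refinement:
  π0 = {{0,1,2,3,4,5,6,7}}
  π1 = {{0,5},{1,3},{2},{4},{6},{7}}
  π2 = {{0},{1,3},{2},{4},{5},{6},{7}}
stable after 3 split(s): 7 block(s)
class of 3: {1,3}; class of 7: {7}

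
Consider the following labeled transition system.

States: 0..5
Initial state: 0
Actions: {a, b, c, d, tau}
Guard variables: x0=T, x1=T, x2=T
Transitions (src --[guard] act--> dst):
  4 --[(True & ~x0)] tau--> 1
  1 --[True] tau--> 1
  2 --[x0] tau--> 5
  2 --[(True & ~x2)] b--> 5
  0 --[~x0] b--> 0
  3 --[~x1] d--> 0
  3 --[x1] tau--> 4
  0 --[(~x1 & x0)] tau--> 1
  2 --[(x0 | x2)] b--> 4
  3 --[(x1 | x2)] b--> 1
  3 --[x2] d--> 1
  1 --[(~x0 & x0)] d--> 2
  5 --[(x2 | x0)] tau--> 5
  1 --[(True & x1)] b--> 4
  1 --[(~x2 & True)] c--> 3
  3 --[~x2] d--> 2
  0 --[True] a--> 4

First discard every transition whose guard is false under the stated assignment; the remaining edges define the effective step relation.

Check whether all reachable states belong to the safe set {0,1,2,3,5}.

Safe = {0,1,2,3,5}
Reach set: {0,4}
  0: safe
  4: outside
counterexample path to 4: a

Answer: INVARIANT VIOLATED at state 4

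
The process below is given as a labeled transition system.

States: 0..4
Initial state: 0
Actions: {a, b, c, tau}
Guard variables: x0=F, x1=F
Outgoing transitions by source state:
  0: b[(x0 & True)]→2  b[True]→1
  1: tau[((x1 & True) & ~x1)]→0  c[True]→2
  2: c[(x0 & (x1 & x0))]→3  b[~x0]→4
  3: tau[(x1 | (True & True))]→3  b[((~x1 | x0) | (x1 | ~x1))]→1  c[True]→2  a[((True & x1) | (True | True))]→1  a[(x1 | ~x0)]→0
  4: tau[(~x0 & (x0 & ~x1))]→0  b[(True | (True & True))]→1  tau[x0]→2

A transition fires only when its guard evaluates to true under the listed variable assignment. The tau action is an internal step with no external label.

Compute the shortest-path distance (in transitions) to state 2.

Answer: 2

Analysis:
Breadth-first toward 2:
  L0 = {0}
  L1 = {1}
  L2 = {2}
depth(2)=2, e.g. b·c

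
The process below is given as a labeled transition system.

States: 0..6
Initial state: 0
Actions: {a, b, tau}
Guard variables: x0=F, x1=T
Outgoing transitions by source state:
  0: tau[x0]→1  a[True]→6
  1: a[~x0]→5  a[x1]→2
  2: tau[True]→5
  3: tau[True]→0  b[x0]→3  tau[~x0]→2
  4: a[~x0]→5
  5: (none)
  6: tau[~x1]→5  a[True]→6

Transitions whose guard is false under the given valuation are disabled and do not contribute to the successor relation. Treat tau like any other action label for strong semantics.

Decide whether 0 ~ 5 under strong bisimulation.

Answer: NOT BISIMILAR

Analysis:
Bisimulation quotient by refinement:
  round 0: {{0,1,2,3,4,5,6}}
  round 1: {{0,1,4,6},{2,3},{5}}
  round 2: {{0,6},{1},{2},{3},{4},{5}}
Fixed point at round 3; 6 class(es).
class of 0: {0,6}; class of 5: {5}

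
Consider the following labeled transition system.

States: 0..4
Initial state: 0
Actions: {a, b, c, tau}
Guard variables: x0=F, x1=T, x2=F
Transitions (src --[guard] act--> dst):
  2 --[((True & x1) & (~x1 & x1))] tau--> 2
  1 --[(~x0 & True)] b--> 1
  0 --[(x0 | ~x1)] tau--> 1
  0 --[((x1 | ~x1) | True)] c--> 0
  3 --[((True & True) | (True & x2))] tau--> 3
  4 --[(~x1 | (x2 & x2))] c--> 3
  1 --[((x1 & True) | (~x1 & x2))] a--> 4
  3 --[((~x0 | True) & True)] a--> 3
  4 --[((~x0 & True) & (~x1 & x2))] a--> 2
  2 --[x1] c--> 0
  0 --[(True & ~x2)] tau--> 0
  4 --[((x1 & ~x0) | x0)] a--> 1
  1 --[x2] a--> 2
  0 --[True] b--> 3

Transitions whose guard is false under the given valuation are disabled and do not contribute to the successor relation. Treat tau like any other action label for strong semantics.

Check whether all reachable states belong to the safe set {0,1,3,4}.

Safe = {0,1,3,4}
R = {0,3}
  0: safe
  3: safe

Answer: INVARIANT HOLDS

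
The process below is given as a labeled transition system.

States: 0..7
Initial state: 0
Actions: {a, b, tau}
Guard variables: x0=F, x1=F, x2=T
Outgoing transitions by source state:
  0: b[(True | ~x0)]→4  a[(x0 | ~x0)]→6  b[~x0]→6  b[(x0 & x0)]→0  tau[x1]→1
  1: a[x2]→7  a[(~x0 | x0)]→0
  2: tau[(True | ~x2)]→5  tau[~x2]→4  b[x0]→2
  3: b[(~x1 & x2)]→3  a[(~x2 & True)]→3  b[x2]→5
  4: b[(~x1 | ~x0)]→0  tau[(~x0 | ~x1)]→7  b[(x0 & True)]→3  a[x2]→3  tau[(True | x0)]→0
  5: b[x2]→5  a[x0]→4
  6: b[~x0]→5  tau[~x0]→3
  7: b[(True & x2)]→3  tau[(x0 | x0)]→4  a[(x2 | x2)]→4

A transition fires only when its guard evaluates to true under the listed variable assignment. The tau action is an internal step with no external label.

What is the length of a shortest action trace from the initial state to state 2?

Answer: UNREACHABLE

Working:
BFS to 2:
  Layer 0: {0}
  Layer 1: {4,6}
  Layer 2: {3,5,7}
2 never appears.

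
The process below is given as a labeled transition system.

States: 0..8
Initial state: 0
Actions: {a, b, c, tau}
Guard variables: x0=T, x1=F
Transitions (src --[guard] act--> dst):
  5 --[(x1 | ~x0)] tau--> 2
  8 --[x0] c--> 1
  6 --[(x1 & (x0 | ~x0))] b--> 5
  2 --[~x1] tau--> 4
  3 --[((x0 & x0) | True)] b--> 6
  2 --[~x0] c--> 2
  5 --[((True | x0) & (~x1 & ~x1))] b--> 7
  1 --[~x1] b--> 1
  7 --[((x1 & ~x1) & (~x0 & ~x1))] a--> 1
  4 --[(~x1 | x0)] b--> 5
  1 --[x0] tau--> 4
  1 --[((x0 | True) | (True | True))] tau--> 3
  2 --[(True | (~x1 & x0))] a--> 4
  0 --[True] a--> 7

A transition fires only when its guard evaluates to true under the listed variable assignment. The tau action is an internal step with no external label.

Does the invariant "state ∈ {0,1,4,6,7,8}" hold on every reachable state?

Answer: INVARIANT HOLDS

Trace:
Safe = {0,1,4,6,7,8}
Reach set: {0,7}
  0: safe
  7: safe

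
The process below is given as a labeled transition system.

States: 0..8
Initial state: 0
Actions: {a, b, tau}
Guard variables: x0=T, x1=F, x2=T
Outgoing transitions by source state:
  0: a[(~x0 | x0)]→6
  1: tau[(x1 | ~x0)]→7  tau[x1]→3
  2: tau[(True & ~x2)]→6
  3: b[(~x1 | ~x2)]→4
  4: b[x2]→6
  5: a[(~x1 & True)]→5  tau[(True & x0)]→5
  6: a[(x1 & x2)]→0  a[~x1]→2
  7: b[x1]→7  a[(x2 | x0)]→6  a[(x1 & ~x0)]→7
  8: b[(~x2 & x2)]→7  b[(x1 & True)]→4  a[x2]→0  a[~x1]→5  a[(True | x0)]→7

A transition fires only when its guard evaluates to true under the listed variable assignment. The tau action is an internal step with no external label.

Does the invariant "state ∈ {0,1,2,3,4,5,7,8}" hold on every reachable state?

Answer: INVARIANT VIOLATED at state 6

Analysis:
Allowed set {0,1,2,3,4,5,7,8}
Reach set: {0,2,6}
  0: safe
  2: safe
  6: outside
counterexample path to 6: a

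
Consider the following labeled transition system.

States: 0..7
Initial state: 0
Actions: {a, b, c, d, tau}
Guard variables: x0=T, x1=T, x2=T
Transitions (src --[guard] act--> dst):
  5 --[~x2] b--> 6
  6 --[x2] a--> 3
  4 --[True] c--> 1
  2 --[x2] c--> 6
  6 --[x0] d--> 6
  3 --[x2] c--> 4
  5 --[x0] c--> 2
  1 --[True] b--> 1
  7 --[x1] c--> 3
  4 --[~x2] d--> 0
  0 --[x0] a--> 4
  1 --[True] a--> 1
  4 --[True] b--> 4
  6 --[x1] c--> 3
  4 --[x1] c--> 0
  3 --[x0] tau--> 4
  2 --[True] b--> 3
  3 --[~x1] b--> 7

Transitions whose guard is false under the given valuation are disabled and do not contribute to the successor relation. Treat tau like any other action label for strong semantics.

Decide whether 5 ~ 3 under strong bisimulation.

Answer: NOT BISIMILAR

Analysis:
Bisimulation quotient by refinement:
  π0 = {{0,1,2,3,4,5,6,7}}
  π1 = {{0},{1},{2,4},{3},{5,7},{6}}
  π2 = {{0},{1},{2},{3},{4},{5},{6},{7}}
Fixed point at round 3; 8 class(es).
class of 5: {5}; class of 3: {3}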